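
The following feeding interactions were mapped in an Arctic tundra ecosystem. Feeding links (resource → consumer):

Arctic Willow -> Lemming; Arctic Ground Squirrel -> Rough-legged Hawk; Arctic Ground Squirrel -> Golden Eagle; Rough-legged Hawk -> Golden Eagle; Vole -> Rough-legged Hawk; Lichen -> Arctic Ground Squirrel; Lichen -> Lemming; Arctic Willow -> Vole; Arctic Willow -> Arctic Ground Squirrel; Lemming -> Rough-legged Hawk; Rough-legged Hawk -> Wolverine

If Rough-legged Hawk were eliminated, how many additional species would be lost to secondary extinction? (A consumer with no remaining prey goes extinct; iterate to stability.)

Remove Rough-legged Hawk.
Round 1: Wolverine (all prey gone) → extinct.
No further losses. Total secondary extinctions: 1.

1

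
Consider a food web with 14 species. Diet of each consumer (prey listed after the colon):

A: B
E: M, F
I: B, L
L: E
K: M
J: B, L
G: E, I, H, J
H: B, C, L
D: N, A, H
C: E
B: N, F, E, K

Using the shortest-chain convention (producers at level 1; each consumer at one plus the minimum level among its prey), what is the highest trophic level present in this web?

3

Producers (level 1): N, M, F.
Following each consumer down to its lowest-level prey: N → B → H (levels 1 through 3).
All prey of H (B 2, C 3, L 3) are at level 2 or above, so H is at level 1 + 2 = 3.
Every consumer has at least one prey at level 2 or below, so none exceeds level 3.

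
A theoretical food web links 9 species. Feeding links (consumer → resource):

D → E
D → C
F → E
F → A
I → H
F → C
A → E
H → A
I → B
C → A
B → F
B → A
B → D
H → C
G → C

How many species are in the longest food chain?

6 species

One longest chain: E → A → C → F → B → I.
It has 6 species and 5 links.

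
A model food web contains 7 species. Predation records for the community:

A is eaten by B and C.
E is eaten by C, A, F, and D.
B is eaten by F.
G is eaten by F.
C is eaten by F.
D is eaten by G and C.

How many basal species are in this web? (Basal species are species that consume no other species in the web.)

1

Basal species (no prey listed): E.
Count: 1.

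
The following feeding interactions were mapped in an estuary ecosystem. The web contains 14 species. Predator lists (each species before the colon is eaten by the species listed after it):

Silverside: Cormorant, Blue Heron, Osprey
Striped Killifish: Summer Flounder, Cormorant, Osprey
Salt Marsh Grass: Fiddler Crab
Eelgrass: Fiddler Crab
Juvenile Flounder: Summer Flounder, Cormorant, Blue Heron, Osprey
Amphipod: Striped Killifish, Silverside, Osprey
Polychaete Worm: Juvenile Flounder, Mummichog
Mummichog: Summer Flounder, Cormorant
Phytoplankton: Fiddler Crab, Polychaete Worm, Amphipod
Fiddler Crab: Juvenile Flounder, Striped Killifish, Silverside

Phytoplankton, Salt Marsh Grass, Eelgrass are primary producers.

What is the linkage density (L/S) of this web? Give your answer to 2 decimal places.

L/S = 1.79

There are L = 25 links among S = 14 species.
L/S = 25/14 = 1.7857 ≈ 1.79.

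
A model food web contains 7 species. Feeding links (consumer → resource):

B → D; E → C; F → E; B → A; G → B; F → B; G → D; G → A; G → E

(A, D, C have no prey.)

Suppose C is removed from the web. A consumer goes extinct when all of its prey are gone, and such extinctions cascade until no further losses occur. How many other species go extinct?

Remove C.
Round 1: E (all prey gone) → extinct.
No further losses. Total secondary extinctions: 1.

1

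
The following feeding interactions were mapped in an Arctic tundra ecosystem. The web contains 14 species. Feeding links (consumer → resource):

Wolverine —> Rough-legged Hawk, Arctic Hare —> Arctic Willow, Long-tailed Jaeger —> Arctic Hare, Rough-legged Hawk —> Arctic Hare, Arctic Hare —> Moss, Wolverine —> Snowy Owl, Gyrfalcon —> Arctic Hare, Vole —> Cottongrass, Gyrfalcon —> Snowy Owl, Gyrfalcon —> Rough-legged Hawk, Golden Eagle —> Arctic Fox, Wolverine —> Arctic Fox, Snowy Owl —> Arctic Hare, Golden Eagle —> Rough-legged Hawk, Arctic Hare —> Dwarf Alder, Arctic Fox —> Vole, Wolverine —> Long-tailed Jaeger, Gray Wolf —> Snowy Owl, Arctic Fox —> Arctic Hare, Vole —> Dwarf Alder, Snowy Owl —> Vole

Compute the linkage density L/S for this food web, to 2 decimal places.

L/S = 1.50

There are L = 21 links among S = 14 species.
L/S = 21/14 = 1.5000 ≈ 1.50.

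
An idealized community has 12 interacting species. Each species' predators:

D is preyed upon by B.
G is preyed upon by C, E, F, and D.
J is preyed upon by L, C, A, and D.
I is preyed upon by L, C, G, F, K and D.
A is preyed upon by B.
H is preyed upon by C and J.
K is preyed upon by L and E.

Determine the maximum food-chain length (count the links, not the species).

3 links

One longest chain: H → J → A → B.
It has 4 species and 3 links.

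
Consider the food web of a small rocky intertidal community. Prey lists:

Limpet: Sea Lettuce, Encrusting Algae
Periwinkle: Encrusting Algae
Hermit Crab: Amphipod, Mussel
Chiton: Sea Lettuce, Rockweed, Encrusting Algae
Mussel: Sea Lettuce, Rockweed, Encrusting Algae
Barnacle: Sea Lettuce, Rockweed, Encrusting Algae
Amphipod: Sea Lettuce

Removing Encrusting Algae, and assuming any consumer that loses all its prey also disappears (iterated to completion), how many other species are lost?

Remove Encrusting Algae.
Round 1: Periwinkle (all prey gone) → extinct.
No further losses. Total secondary extinctions: 1.

1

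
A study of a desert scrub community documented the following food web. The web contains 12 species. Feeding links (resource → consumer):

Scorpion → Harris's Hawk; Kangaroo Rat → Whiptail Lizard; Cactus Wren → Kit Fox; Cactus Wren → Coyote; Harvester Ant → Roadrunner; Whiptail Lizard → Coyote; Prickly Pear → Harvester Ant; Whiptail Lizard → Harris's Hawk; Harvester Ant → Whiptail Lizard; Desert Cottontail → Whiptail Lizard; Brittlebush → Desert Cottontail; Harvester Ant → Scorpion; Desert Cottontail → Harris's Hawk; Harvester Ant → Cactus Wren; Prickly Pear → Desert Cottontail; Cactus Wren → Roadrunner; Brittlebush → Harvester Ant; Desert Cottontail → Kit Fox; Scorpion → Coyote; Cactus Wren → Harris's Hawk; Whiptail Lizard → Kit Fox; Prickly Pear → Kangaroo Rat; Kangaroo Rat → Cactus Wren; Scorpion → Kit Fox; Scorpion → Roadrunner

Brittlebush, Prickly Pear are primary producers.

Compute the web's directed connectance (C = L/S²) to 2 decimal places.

C = 0.17

The web has S = 12 species and L = 25 feeding links.
C = L / S² = 25 / 144 = 0.1736 ≈ 0.17.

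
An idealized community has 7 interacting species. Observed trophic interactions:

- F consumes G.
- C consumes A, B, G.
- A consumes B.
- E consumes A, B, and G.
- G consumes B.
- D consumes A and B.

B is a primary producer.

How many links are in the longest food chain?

One longest chain: B → G → F.
It has 3 species and 2 links.

2 links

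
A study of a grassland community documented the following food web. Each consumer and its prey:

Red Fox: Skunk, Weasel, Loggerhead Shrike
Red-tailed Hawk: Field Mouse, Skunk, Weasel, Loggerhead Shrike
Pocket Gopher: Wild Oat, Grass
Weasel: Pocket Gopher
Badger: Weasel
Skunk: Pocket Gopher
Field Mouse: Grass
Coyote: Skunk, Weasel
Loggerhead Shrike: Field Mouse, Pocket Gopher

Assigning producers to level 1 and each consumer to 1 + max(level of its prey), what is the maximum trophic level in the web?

4

Producers (level 1): Wild Oat, Grass.
Wild Oat → Pocket Gopher → Skunk → Red Fox gives Red Fox level 4.
No species has a prey at level 4, so no species reaches level 5.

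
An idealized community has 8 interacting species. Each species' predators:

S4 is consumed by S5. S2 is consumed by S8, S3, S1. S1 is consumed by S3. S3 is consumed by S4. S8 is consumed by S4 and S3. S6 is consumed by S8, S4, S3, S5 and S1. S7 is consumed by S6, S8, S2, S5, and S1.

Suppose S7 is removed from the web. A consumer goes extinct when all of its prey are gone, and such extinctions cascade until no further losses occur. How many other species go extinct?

Remove S7.
Round 1: S6 (all prey gone), S2 (all prey gone) → extinct.
Round 2: S8 (all prey gone), S1 (all prey gone) → extinct.
Round 3: S3 (all prey gone) → extinct.
Round 4: S4 (all prey gone) → extinct.
Round 5: S5 (all prey gone) → extinct.
No further losses. Total secondary extinctions: 7.

7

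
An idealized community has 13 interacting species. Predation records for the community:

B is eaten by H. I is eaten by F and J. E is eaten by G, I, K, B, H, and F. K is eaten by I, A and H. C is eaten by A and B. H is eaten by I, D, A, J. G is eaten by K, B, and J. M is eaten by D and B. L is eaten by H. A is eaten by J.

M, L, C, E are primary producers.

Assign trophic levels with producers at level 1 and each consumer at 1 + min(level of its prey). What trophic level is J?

Trophic level 3

C is a producer → level 1.
A eats C → level 2.
J eats A → level 3.
No prey of J is below level 2, so 3 is the minimum.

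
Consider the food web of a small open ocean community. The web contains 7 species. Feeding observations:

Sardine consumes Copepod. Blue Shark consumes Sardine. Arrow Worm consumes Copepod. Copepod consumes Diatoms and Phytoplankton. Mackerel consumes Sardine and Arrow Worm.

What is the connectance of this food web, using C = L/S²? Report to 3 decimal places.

The web has S = 7 species and L = 7 feeding links.
C = L / S² = 7 / 49 = 0.1429 ≈ 0.143.

C = 0.143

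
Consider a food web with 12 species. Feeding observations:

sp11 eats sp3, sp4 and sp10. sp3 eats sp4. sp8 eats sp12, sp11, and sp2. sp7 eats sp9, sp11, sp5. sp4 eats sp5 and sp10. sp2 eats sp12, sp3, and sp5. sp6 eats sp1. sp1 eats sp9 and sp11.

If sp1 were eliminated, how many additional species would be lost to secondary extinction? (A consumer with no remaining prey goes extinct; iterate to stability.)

Remove sp1.
Round 1: sp6 (all prey gone) → extinct.
No further losses. Total secondary extinctions: 1.

1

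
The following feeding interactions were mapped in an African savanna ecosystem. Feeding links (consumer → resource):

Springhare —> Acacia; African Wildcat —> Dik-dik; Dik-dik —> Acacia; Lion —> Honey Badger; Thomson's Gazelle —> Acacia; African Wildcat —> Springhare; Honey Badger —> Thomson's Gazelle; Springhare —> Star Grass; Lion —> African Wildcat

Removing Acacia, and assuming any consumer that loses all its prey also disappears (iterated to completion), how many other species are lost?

Remove Acacia.
Round 1: Dik-dik (all prey gone), Thomson's Gazelle (all prey gone) → extinct.
Round 2: Honey Badger (all prey gone) → extinct.
No further losses. Total secondary extinctions: 3.

3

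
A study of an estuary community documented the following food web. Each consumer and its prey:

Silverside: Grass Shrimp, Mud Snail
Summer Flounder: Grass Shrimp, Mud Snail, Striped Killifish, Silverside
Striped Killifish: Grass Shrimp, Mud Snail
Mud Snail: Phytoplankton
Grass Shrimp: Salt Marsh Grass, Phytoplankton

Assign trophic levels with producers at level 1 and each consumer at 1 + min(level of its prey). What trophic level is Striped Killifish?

Salt Marsh Grass is a producer → level 1.
Grass Shrimp eats Salt Marsh Grass → level 2.
Striped Killifish eats Grass Shrimp → level 3.
No prey of Striped Killifish is below level 2, so 3 is the minimum.

Trophic level 3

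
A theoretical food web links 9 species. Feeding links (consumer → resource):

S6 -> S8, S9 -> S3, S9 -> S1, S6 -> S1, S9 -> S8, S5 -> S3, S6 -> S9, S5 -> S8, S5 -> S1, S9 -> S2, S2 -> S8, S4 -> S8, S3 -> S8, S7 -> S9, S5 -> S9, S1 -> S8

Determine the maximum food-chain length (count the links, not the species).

One longest chain: S8 → S1 → S9 → S7.
It has 4 species and 3 links.

3 links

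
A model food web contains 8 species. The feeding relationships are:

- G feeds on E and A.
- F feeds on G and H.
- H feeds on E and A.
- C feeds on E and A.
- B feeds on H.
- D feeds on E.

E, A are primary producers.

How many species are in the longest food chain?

One longest chain: E → H → B.
It has 3 species and 2 links.

3 species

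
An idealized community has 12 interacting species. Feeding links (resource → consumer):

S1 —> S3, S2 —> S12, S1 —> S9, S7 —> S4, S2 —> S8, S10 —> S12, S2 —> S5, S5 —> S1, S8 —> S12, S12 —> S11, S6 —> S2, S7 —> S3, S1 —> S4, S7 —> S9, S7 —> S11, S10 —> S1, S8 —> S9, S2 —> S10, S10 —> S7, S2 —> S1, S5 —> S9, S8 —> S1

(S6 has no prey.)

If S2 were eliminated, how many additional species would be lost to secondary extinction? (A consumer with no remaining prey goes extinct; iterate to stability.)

Remove S2.
Round 1: S8 (all prey gone), S10 (all prey gone), S5 (all prey gone) → extinct.
Round 2: S1 (all prey gone), S12 (all prey gone), S7 (all prey gone) → extinct.
Round 3: S9 (all prey gone), S4 (all prey gone), S3 (all prey gone), S11 (all prey gone) → extinct.
No further losses. Total secondary extinctions: 10.

10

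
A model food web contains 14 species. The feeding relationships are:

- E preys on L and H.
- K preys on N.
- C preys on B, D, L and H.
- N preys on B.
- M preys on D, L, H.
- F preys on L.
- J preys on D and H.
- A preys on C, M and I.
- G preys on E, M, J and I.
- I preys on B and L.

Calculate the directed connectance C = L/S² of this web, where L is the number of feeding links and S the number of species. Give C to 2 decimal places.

C = 0.12

The web has S = 14 species and L = 23 feeding links.
C = L / S² = 23 / 196 = 0.1173 ≈ 0.12.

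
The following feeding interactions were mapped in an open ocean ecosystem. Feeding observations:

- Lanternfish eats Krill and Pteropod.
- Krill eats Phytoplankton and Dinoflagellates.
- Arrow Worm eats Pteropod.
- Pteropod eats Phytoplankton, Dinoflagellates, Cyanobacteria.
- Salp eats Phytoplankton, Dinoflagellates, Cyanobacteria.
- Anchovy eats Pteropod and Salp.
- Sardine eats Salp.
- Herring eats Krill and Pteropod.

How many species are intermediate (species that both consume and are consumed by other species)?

3

Intermediate species (has both prey and predators): Krill, Salp, Pteropod.
Count: 3.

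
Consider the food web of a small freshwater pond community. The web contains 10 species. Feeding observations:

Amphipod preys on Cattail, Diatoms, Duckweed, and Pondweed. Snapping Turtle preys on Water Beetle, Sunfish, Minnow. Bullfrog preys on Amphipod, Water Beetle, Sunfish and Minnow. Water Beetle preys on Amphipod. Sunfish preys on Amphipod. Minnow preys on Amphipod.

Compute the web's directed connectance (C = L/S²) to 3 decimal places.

The web has S = 10 species and L = 14 feeding links.
C = L / S² = 14 / 100 = 0.1400 ≈ 0.140.

C = 0.140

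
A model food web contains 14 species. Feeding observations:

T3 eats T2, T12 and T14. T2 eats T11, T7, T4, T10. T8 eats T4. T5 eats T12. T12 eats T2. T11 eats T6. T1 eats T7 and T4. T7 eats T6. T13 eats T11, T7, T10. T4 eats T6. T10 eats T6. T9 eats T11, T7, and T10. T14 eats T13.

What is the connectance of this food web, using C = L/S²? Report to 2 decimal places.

The web has S = 14 species and L = 23 feeding links.
C = L / S² = 23 / 196 = 0.1173 ≈ 0.12.

C = 0.12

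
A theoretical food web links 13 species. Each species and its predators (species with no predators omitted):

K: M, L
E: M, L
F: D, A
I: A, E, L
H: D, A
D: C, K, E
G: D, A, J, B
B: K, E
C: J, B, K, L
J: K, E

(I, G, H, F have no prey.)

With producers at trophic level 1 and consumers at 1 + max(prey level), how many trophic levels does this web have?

6

Producers (level 1): I, G, H, F.
G → D → C → B → K → L gives L level 6.
No species has a prey at level 6, so no species reaches level 7.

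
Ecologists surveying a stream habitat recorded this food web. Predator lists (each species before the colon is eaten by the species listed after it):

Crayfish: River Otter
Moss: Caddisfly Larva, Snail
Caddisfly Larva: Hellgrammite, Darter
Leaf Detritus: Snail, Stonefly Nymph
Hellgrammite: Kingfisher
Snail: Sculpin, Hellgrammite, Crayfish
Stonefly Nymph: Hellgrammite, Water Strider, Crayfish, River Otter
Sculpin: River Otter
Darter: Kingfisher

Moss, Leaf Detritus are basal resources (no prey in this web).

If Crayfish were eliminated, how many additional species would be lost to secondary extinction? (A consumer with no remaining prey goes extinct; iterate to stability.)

Remove Crayfish.
Every predator of it retains at least one other prey: River Otter still has Stonefly Nymph, Sculpin.
No consumer loses all prey, so no secondary extinctions occur.

0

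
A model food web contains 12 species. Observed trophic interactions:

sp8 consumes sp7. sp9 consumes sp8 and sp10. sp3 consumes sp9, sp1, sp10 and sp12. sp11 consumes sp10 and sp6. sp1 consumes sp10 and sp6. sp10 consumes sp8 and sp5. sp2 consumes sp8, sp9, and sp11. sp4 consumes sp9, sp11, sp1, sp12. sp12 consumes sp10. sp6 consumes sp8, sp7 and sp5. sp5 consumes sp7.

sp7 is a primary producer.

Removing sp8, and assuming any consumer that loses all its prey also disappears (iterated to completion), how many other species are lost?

Remove sp8.
Every predator of it retains at least one other prey: sp6 still has sp7, sp5; sp10 still has sp5; sp9 still has sp10; sp2 still has sp11, sp9.
No consumer loses all prey, so no secondary extinctions occur.

0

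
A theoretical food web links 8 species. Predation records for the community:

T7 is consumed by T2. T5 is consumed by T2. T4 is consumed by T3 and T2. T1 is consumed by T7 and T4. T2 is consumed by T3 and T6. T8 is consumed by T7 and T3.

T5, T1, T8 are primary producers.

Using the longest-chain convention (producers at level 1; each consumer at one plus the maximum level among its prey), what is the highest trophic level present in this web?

Producers (level 1): T5, T1, T8.
T1 → T7 → T2 → T6 gives T6 level 4.
No species has a prey at level 4, so no species reaches level 5.

4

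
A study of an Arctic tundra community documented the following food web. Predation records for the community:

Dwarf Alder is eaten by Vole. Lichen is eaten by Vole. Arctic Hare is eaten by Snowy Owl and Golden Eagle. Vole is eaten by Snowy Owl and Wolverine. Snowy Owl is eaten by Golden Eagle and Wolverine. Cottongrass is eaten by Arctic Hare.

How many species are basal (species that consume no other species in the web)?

3

Basal species (no prey listed): Lichen, Dwarf Alder, Cottongrass.
Count: 3.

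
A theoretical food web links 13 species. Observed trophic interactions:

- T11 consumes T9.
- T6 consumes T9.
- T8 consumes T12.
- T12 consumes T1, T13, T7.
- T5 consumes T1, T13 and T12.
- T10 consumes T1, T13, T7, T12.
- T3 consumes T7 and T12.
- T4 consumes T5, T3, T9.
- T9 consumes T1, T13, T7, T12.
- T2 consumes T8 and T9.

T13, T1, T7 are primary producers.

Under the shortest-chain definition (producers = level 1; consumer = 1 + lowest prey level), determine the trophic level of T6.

T13 is a producer → level 1.
T9 eats T13 → level 2.
T6 eats T9 → level 3.
No prey of T6 is below level 2, so 3 is the minimum.

Trophic level 3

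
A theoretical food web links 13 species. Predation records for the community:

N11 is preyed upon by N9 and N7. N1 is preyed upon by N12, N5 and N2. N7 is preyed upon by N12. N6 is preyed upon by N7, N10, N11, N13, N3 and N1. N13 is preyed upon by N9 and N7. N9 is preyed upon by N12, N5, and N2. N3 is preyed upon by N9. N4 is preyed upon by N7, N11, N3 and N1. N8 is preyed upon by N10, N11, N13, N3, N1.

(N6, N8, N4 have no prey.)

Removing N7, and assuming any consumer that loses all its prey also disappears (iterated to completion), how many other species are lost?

0

Remove N7.
Every predator of it retains at least one other prey: N12 still has N1, N9.
No consumer loses all prey, so no secondary extinctions occur.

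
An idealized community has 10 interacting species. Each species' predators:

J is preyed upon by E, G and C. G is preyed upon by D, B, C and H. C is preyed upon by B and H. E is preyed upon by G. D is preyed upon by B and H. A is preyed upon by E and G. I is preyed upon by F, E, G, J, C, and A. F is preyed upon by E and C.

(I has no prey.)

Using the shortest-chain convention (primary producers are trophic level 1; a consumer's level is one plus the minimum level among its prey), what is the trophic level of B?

I is a producer → level 1.
G eats I → level 2.
B eats G → level 3.
No prey of B is below level 2, so 3 is the minimum.

Trophic level 3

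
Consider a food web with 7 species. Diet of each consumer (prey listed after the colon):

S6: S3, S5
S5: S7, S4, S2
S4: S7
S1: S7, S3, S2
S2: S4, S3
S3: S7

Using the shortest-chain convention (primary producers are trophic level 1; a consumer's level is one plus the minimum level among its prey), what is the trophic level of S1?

S7 is a producer → level 1.
S1 eats S7 → level 2.

Trophic level 2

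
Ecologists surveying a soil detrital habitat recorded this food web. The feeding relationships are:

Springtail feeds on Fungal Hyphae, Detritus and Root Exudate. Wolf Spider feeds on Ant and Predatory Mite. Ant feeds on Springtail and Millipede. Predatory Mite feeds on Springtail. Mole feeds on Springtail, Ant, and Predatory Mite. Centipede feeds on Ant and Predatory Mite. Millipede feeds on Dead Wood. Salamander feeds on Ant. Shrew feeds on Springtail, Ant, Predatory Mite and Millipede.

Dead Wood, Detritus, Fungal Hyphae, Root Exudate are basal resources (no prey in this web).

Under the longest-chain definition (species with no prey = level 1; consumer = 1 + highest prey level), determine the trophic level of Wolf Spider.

Detritus has no prey (basal) → level 1.
Springtail eats Detritus (level 1); other prey at levels: Fungal Hyphae 1, Root Exudate 1 → level 2.
Predatory Mite eats Springtail → level 3.
Wolf Spider eats Predatory Mite (level 3); other prey at levels: Ant 3 → level 4.

Trophic level 4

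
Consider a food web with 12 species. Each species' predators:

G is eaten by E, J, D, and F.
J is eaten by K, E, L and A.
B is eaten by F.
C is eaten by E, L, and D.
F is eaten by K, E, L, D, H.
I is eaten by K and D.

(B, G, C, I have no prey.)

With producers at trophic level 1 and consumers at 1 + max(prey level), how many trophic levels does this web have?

3

Producers (level 1): B, G, C, I.
G → J → A gives A level 3.
No species has a prey at level 3, so no species reaches level 4.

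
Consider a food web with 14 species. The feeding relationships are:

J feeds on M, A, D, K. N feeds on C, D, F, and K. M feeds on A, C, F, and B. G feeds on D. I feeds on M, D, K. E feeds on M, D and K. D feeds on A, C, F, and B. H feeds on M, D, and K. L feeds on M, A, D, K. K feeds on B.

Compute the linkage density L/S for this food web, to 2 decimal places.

There are L = 31 links among S = 14 species.
L/S = 31/14 = 2.2143 ≈ 2.21.

L/S = 2.21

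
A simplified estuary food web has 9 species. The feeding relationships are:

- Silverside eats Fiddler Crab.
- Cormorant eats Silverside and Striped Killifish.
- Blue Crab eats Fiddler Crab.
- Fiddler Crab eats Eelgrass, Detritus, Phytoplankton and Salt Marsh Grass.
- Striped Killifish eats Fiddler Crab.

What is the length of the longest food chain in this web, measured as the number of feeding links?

One longest chain: Phytoplankton → Fiddler Crab → Silverside → Cormorant.
It has 4 species and 3 links.

3 links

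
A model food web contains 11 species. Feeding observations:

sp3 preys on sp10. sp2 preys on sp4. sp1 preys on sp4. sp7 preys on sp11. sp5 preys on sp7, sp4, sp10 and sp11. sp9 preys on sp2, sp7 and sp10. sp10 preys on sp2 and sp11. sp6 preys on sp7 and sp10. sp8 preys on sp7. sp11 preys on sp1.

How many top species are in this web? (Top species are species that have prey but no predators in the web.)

5

Top species (has prey, but nothing eats it): sp8, sp5, sp6, sp9, sp3.
Count: 5.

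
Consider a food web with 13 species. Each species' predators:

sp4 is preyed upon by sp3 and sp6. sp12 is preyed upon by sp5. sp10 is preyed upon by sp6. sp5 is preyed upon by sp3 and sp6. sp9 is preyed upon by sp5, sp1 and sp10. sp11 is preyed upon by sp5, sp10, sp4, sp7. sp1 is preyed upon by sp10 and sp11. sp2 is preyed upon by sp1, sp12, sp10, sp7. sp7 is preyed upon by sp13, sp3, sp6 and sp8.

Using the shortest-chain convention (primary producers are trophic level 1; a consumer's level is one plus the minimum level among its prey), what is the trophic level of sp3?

sp9 is a producer → level 1.
sp5 eats sp9 → level 2.
sp3 eats sp5 → level 3.
No prey of sp3 is below level 2, so 3 is the minimum.

Trophic level 3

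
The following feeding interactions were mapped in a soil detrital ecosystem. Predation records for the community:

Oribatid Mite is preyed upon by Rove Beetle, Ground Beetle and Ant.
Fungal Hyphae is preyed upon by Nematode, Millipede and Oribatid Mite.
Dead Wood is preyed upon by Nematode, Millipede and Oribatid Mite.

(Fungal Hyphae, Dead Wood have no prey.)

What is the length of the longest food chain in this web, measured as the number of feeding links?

2 links

One longest chain: Fungal Hyphae → Oribatid Mite → Ground Beetle.
It has 3 species and 2 links.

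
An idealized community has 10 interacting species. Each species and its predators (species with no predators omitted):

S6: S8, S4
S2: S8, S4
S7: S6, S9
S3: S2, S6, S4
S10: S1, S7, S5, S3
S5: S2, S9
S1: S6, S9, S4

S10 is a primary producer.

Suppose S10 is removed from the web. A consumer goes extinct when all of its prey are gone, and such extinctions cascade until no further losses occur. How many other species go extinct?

9

Remove S10.
Round 1: S1 (all prey gone), S7 (all prey gone), S5 (all prey gone), S3 (all prey gone) → extinct.
Round 2: S2 (all prey gone), S6 (all prey gone), S9 (all prey gone) → extinct.
Round 3: S8 (all prey gone), S4 (all prey gone) → extinct.
No further losses. Total secondary extinctions: 9.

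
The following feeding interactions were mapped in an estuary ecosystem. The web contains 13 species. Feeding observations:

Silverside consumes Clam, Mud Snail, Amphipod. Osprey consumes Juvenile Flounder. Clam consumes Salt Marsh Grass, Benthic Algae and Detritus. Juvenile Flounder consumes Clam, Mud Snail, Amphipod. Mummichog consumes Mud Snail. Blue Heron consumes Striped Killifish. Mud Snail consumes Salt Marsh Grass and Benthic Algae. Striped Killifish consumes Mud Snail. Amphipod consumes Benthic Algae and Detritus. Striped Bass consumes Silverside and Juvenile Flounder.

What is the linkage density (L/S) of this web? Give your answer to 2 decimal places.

There are L = 19 links among S = 13 species.
L/S = 19/13 = 1.4615 ≈ 1.46.

L/S = 1.46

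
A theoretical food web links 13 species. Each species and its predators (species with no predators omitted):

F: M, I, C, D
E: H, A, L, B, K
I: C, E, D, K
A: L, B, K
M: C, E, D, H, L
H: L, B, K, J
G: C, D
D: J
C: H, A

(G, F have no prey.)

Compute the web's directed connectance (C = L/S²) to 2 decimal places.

C = 0.18

The web has S = 13 species and L = 30 feeding links.
C = L / S² = 30 / 169 = 0.1775 ≈ 0.18.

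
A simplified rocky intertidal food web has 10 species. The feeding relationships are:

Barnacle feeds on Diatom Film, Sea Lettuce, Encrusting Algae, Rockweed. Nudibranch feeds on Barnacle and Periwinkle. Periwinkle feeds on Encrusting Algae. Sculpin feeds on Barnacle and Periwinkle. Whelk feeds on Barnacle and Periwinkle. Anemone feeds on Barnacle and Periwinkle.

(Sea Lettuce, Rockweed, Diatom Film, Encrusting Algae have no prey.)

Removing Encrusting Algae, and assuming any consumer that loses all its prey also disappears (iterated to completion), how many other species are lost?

Remove Encrusting Algae.
Round 1: Periwinkle (all prey gone) → extinct.
No further losses. Total secondary extinctions: 1.

1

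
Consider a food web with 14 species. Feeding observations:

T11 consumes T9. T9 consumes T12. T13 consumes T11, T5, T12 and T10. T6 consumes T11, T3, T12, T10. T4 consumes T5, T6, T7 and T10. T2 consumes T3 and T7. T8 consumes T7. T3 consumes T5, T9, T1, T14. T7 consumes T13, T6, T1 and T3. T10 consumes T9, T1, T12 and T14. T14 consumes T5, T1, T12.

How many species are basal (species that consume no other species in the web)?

Basal species (no prey listed): T1, T12, T5.
Count: 3.

3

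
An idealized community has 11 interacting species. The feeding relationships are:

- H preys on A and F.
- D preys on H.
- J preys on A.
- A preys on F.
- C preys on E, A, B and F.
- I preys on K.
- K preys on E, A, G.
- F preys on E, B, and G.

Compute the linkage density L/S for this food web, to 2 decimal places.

There are L = 16 links among S = 11 species.
L/S = 16/11 = 1.4545 ≈ 1.45.

L/S = 1.45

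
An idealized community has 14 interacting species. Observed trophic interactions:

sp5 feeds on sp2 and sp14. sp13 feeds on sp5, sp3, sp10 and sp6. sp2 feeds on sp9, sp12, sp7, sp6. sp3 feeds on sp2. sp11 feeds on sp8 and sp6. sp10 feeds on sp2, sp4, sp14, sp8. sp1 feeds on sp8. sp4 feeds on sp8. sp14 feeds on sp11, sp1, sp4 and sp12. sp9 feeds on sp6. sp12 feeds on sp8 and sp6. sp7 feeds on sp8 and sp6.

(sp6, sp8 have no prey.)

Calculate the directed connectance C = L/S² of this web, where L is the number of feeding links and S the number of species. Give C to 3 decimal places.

The web has S = 14 species and L = 28 feeding links.
C = L / S² = 28 / 196 = 0.1429 ≈ 0.143.

C = 0.143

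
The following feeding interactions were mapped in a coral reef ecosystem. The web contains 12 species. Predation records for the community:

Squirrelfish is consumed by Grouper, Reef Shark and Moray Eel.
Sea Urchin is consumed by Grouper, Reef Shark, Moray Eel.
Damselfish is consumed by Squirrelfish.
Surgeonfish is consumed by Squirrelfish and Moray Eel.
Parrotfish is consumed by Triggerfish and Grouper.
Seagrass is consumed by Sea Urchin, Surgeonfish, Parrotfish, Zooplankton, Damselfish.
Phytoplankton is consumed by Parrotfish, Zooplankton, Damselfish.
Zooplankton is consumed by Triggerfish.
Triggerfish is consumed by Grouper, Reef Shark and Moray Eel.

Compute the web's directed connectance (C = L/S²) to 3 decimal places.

The web has S = 12 species and L = 23 feeding links.
C = L / S² = 23 / 144 = 0.1597 ≈ 0.160.

C = 0.160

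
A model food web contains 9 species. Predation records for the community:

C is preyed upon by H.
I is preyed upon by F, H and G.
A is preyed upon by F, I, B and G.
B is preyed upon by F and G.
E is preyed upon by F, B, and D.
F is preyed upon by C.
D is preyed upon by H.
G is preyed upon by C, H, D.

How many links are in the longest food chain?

4 links

One longest chain: A → I → G → D → H.
It has 5 species and 4 links.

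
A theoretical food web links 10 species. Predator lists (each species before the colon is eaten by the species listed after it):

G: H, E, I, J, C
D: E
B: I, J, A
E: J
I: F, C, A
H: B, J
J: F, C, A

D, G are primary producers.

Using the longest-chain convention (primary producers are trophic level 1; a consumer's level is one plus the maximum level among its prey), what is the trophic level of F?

Trophic level 5

G is a producer → level 1.
H eats G → level 2.
B eats H → level 3.
I eats B (level 3); other prey at levels: G 1 → level 4.
F eats I (level 4); other prey at levels: J 4 → level 5.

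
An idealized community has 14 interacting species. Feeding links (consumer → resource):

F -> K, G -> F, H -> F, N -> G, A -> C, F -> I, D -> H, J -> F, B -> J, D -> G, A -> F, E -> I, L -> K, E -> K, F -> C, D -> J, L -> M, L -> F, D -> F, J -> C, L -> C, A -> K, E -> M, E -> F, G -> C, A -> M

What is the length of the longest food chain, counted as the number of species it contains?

One longest chain: K → F → G → D.
It has 4 species and 3 links.

4 species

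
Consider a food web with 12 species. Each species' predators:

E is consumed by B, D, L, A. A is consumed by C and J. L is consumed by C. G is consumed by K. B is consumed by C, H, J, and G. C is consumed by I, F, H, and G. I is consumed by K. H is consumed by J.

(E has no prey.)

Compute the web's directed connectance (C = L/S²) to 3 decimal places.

C = 0.125

The web has S = 12 species and L = 18 feeding links.
C = L / S² = 18 / 144 = 0.1250 ≈ 0.125.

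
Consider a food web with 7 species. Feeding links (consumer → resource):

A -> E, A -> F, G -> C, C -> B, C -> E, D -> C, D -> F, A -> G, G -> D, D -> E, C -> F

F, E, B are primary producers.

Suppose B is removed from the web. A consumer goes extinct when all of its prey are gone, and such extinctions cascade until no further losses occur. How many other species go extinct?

Remove B.
Every predator of it retains at least one other prey: C still has F, E.
No consumer loses all prey, so no secondary extinctions occur.

0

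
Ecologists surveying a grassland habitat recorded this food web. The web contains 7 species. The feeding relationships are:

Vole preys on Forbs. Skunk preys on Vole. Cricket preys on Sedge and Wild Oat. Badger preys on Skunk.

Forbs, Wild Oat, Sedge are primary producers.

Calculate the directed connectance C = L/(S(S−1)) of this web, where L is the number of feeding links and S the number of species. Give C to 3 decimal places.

C = 0.119

The web has S = 7 species and L = 5 feeding links.
C = L / (S(S−1)) = 5 / 42 = 0.1190 ≈ 0.119.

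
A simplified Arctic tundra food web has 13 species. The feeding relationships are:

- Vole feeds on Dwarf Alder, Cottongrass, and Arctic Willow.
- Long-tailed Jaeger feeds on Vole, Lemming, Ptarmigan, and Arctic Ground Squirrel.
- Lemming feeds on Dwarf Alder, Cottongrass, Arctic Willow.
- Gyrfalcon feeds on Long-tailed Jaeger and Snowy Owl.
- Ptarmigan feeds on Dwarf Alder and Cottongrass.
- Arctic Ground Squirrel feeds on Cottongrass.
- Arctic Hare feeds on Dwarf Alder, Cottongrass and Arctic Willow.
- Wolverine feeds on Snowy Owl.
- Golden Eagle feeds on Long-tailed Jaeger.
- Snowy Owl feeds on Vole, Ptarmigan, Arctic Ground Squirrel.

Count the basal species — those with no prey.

Basal species (no prey listed): Cottongrass, Dwarf Alder, Arctic Willow.
Count: 3.

3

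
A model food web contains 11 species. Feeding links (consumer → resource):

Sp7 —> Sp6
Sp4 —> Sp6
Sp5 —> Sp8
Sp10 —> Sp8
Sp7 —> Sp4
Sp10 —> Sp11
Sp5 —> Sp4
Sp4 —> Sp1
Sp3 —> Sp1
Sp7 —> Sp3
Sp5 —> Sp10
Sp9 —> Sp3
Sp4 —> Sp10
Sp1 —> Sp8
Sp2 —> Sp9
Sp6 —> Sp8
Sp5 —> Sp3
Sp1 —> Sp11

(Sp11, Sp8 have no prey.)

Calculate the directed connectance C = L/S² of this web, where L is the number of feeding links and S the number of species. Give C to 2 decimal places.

C = 0.15

The web has S = 11 species and L = 18 feeding links.
C = L / S² = 18 / 121 = 0.1488 ≈ 0.15.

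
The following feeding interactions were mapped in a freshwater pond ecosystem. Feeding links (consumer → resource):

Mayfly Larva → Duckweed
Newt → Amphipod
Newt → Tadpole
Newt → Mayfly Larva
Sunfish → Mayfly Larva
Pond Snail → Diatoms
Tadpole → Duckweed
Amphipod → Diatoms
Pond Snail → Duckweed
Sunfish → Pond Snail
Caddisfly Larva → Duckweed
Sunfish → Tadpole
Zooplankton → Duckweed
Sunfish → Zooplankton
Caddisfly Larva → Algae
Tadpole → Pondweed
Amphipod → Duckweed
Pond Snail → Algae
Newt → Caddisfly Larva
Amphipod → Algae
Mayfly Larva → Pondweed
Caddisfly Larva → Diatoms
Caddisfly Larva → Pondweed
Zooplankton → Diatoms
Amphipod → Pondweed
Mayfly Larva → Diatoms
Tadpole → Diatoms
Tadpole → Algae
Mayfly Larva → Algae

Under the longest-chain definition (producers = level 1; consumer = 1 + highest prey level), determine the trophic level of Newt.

Trophic level 3

Duckweed is a producer → level 1.
Tadpole eats Duckweed (level 1); other prey at levels: Pondweed 1, Algae 1, Diatoms 1 → level 2.
Newt eats Tadpole (level 2); other prey at levels: Amphipod 2, Caddisfly Larva 2, Mayfly Larva 2 → level 3.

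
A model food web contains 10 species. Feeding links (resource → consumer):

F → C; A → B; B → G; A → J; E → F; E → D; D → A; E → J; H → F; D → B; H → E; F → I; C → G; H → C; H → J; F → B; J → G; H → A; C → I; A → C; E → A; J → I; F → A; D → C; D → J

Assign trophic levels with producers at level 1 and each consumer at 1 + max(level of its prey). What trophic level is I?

H is a producer → level 1.
E eats H → level 2.
D eats E → level 3.
A eats D (level 3); other prey at levels: H 1, E 2, F 3 → level 4.
C eats A (level 4); other prey at levels: H 1, D 3, F 3 → level 5.
I eats C (level 5); other prey at levels: F 3, J 5 → level 6.

Trophic level 6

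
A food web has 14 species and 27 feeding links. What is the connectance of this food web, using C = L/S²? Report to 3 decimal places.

The web has S = 14 species and L = 27 feeding links.
C = L / S² = 27 / 196 = 0.1378 ≈ 0.138.

C = 0.138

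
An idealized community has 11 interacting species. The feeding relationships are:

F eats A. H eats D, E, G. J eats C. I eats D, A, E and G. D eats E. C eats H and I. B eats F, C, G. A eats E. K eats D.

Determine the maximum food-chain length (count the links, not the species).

4 links

One longest chain: E → A → I → C → J.
It has 5 species and 4 links.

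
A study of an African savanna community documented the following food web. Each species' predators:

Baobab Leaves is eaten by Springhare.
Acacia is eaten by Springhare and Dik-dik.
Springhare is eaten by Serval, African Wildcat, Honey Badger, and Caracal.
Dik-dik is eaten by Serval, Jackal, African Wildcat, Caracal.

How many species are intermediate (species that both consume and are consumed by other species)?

2

Intermediate species (has both prey and predators): Springhare, Dik-dik.
Count: 2.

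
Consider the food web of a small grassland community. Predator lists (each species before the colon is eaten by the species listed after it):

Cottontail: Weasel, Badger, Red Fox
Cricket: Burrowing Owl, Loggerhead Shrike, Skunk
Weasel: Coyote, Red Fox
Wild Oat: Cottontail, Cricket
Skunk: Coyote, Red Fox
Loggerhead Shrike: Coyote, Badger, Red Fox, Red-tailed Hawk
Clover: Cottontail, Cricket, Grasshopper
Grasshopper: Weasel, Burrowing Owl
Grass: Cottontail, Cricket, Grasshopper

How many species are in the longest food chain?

4 species

One longest chain: Grass → Cricket → Loggerhead Shrike → Coyote.
It has 4 species and 3 links.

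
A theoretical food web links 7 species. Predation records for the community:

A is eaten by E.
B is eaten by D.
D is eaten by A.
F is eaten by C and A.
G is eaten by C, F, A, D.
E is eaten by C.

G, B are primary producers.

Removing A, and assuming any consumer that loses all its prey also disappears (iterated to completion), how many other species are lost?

1

Remove A.
Round 1: E (all prey gone) → extinct.
No further losses. Total secondary extinctions: 1.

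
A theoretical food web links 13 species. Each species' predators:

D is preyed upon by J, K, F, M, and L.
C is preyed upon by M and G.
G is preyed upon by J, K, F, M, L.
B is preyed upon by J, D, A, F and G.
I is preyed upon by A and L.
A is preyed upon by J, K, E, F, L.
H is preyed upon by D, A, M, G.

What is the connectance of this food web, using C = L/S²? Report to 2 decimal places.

C = 0.17

The web has S = 13 species and L = 28 feeding links.
C = L / S² = 28 / 169 = 0.1657 ≈ 0.17.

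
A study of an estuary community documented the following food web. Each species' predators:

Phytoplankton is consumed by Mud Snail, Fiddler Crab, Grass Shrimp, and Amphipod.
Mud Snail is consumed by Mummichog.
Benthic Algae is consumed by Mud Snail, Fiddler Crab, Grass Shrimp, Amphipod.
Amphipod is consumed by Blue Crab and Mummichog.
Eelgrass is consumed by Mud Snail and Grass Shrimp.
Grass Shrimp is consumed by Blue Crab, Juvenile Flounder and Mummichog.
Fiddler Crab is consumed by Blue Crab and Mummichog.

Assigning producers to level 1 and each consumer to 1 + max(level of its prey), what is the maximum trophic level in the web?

Producers (level 1): Eelgrass, Phytoplankton, Benthic Algae.
Phytoplankton → Amphipod → Blue Crab gives Blue Crab level 3.
No species has a prey at level 3, so no species reaches level 4.

3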